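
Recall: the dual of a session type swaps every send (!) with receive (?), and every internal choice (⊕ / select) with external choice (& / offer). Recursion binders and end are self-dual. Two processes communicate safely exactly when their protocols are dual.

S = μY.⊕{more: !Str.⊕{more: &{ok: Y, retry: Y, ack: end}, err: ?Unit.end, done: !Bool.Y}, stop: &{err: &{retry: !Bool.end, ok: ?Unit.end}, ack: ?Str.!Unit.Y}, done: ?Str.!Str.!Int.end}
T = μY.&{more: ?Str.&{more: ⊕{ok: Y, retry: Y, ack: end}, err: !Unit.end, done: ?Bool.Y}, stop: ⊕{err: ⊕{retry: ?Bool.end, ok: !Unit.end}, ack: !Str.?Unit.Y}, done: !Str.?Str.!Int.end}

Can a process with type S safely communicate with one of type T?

μY ‖ μY  ok (rec unchanged)
  ⊕{more,stop,done} ‖ &{more,stop,done}  ok same labels
    • more:
      !Str ‖ ?Str  ok
        ⊕{more,err,done} ‖ &{more,err,done}  ok same labels
          • more:
            &{ok,retry,ack} ‖ ⊕{ok,retry,ack}  ok same labels
              • ok:
                Y ‖ Y  ok
              • retry:
                Y ‖ Y  ok
              • ack:
                end ‖ end  ok
          • err:
            ?Unit ‖ !Unit  ok
              end ‖ end  ok
          • done:
            !Bool ‖ ?Bool  ok
              Y ‖ Y  ok
    • stop:
      &{err,ack} ‖ ⊕{err,ack}  ok same labels
        • err:
          &{retry,ok} ‖ ⊕{retry,ok}  ok same labels
            • retry:
              !Bool ‖ ?Bool  ok
                end ‖ end  ok
            • ok:
              ?Unit ‖ !Unit  ok
                end ‖ end  ok
        • ack:
          ?Str ‖ !Str  ok
            !Unit ‖ ?Unit  ok
              Y ‖ Y  ok
    • done:
      ?Str ‖ !Str  ok
        !Str ‖ ?Str  ok
          !Int ‖ !Int  ✗ same direction on both sides — not dual

NO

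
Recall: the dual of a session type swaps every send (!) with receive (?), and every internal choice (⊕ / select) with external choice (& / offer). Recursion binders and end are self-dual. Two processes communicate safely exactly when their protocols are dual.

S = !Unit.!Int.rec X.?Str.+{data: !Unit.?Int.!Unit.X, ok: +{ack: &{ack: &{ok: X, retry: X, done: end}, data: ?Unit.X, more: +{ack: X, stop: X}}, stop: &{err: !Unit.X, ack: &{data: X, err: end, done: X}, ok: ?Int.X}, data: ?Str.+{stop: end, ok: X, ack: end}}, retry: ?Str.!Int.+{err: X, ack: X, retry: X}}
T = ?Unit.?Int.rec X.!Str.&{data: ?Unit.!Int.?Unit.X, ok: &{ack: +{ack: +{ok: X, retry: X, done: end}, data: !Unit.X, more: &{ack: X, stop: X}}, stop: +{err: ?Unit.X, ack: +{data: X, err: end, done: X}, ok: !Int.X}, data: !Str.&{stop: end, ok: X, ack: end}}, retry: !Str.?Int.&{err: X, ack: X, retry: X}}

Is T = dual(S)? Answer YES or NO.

!Unit vs ?Unit  ok
  !Int vs ?Int  ok
    rec X vs rec X  ok (μ self-dual)
      ?Str vs !Str  ok
        +{data,ok,retry} vs &{data,ok,retry}  ok label sets agree
          [data]
            !Unit vs ?Unit  ok
              ?Int vs !Int  ok
                !Unit vs ?Unit  ok
                  X vs X  ok
          [ok]
            +{ack,stop,data} vs &{ack,stop,data}  ok label sets agree
              [ack]
                &{ack,data,more} vs +{ack,data,more}  ok label sets agree
                  [ack]
                    &{ok,retry,done} vs +{ok,retry,done}  ok label sets agree
                      [ok]
                        X vs X  ok
                      [retry]
                        X vs X  ok
                      [done]
                        end vs end  ok
                  [data]
                    ?Unit vs !Unit  ok
                      X vs X  ok
                  [more]
                    +{ack,stop} vs &{ack,stop}  ok label sets agree
                      [ack]
                        X vs X  ok
                      [stop]
                        X vs X  ok
              [stop]
                &{err,ack,ok} vs +{err,ack,ok}  ok label sets agree
                  [err]
                    !Unit vs ?Unit  ok
                      X vs X  ok
                  [ack]
                    &{data,err,done} vs +{data,err,done}  ok label sets agree
                      [data]
                        X vs X  ok
                      [err]
                        end vs end  ok
                      [done]
                        X vs X  ok
                  [ok]
                    ?Int vs !Int  ok
                      X vs X  ok
              [data]
                ?Str vs !Str  ok
                  +{stop,ok,ack} vs &{stop,ok,ack}  ok label sets agree
                    [stop]
                      end vs end  ok
                    [ok]
                      X vs X  ok
                    [ack]
                      end vs end  ok
          [retry]
            ?Str vs !Str  ok
              !Int vs ?Int  ok
                +{err,ack,retry} vs &{err,ack,retry}  ok label sets agree
                  [err]
                    X vs X  ok
                  [ack]
                    X vs X  ok
                  [retry]
                    X vs X  ok

YES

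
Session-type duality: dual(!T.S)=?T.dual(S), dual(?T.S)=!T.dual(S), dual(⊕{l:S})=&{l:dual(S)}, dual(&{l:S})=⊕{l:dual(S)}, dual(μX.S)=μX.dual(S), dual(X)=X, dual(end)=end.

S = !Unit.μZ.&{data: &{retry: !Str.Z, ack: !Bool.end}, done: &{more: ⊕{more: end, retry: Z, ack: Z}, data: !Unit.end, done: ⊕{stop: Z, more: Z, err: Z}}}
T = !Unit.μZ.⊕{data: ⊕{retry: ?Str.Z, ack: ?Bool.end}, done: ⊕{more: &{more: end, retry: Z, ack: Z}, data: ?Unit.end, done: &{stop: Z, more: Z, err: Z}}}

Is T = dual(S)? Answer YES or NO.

NO

!Unit ‖ !Unit  ✗ same direction on both sides — not dual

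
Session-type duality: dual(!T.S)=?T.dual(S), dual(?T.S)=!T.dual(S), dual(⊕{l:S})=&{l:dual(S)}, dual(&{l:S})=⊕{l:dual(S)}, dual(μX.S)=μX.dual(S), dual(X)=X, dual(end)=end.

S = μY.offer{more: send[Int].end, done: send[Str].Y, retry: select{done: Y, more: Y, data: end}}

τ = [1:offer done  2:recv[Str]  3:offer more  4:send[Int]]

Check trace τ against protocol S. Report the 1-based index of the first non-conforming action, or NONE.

2

step 1: offer done  match  cont: send[Str].μY.…
step 2: got recv[Str], protocol expects send[Str]  ✗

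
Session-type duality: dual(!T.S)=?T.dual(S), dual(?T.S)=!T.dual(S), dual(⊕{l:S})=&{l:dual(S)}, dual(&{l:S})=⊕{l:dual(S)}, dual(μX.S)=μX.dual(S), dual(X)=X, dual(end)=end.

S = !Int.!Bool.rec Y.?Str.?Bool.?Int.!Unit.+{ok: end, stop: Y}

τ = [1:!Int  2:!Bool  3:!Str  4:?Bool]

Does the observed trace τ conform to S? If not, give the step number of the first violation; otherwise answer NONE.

3

[1] !Int  ok  residual = !Bool.rec Y.…
[2] !Bool  ok  residual = rec Y.…
[3] got !Str, protocol expects ?Str  ✗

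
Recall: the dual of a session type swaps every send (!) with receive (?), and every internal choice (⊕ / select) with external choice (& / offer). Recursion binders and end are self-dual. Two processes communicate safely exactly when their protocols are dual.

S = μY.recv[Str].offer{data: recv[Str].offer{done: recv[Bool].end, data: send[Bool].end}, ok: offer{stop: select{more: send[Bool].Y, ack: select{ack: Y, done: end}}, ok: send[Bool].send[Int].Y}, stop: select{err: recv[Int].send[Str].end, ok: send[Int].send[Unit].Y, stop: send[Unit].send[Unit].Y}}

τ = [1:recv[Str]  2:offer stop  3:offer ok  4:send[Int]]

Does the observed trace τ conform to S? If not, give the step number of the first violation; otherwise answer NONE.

step 1: recv[Str]  ✓  residual = offer{data: recv[Str].offer{done: recv[Bool].end, data: send[Bool].end}, ok: offer{stop: select{more: send[Bool].μY.…, ack: select{ack: μY.…, done: end}}, ok: send[Bool].send[Int].μY.…}, stop: select{err: recv[Int].send[Str].end, ok: send[Int].send[Unit].μY.…, stop: send[Unit].send[Unit].μY.…}}
step 2: offer stop  ✓  residual = select{err: recv[Int].send[Str].end, ok: send[Int].send[Unit].μY.…, stop: send[Unit].send[Unit].μY.…}
step 3: got offer ok, protocol expects select err or select ok or select stop  ✗

3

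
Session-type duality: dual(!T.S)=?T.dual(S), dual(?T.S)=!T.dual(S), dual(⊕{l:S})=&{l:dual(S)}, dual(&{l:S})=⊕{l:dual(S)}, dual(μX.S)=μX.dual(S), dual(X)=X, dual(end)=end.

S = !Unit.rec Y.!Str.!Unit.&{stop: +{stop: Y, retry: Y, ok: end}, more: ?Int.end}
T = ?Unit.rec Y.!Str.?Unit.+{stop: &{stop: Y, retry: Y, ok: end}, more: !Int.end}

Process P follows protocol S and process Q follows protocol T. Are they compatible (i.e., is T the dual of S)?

!Unit ‖ ?Unit  ✓
  rec Y ‖ rec Y  ✓ (rec unchanged)
    !Str ‖ !Str  ✗ same direction on both sides — not dual

NO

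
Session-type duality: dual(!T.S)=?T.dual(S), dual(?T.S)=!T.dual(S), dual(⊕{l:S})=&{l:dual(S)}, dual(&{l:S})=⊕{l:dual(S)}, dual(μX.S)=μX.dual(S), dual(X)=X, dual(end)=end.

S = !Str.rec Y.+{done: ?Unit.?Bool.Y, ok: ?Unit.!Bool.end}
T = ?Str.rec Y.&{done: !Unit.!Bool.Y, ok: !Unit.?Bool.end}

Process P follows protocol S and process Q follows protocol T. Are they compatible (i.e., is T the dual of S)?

!Str | ?Str  ✓
  rec Y | rec Y  ✓ (binder kept)
    +{done,ok} | &{done,ok}  ✓ labels match
      case done:
        ?Unit | !Unit  ✓
          ?Bool | !Bool  ✓
            Y | Y  ✓
      case ok:
        ?Unit | !Unit  ✓
          !Bool | ?Bool  ✓
            end | end  ✓

YES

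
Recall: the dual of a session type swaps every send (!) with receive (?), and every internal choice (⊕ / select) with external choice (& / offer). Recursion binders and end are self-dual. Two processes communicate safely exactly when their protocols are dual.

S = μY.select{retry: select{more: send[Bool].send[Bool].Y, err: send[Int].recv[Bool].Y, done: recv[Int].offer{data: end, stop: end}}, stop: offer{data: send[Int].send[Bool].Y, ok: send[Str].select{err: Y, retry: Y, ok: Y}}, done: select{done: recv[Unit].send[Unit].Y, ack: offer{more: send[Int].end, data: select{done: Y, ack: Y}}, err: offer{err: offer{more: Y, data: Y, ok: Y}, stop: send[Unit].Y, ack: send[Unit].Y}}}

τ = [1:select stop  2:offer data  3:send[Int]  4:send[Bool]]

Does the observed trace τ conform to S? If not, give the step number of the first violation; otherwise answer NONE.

[1] select stop  ✓  state: offer{data: send[Int].send[Bool].μY.…, ok: send[Str].select{err: μY.…, retry: μY.…, ok: μY.…}}
[2] offer data  ✓  state: send[Int].send[Bool].μY.…
[3] send[Int]  ✓  state: send[Bool].μY.…
[4] send[Bool]  ✓  state: μY.…
trace exhausted — no violation

NONE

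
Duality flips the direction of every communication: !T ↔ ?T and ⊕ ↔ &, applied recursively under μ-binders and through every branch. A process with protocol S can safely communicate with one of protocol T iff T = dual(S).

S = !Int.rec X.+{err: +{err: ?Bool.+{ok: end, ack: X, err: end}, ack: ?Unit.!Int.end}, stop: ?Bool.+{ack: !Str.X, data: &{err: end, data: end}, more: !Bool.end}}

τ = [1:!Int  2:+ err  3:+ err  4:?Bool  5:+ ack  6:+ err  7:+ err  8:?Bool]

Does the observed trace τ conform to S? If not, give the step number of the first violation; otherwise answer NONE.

step 1: !Int  match  now at rec X.…
step 2: + err  match  now at +{err: ?Bool.+{ok: end, ack: rec X.…, err: end}, ack: ?Unit.!Int.end}
step 3: + err  match  now at ?Bool.+{ok: end, ack: rec X.…, err: end}
step 4: ?Bool  match  now at +{ok: end, ack: rec X.…, err: end}
step 5: + ack  match  now at rec X.…
step 6: + err  match  now at +{err: ?Bool.+{ok: end, ack: rec X.…, err: end}, ack: ?Unit.!Int.end}
step 7: + err  match  now at ?Bool.+{ok: end, ack: rec X.…, err: end}
step 8: ?Bool  match  now at +{ok: end, ack: rec X.…, err: end}
trace exhausted — no violation

NONE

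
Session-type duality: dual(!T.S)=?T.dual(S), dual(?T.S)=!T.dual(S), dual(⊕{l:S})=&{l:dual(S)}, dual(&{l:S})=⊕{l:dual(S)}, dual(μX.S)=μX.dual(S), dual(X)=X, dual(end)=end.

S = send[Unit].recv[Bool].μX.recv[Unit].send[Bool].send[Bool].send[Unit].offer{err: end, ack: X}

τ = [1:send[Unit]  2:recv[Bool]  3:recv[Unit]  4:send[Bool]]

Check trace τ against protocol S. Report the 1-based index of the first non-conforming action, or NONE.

[1] send[Unit]  ✓  now at recv[Bool].μX.…
[2] recv[Bool]  ✓  now at μX.…
[3] recv[Unit]  ✓  now at send[Bool].send[Bool].send[Unit].offer{err: end, ack: μX.…}
[4] send[Bool]  ✓  now at send[Bool].send[Unit].offer{err: end, ack: μX.…}
τ conforms to S (length 4)

NONE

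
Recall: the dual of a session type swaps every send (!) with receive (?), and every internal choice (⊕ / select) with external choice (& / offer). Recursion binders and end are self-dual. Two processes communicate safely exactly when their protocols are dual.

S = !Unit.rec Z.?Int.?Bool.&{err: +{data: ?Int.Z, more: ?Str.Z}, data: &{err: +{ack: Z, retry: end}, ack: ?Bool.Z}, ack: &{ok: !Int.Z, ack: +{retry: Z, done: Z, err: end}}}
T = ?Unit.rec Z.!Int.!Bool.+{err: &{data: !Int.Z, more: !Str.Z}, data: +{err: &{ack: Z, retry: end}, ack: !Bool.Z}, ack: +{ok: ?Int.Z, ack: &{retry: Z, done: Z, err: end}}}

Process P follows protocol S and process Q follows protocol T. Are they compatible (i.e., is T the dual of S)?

!Unit ‖ ?Unit  match
  rec Z ‖ rec Z  match (μ self-dual)
    ?Int ‖ !Int  match
      ?Bool ‖ !Bool  match
        &{err,data,ack} ‖ +{err,data,ack}  match label sets agree
          case err:
            +{data,more} ‖ &{data,more}  match label sets agree
              case data:
                ?Int ‖ !Int  match
                  Z ‖ Z  match
              case more:
                ?Str ‖ !Str  match
                  Z ‖ Z  match
          case data:
            &{err,ack} ‖ +{err,ack}  match label sets agree
              case err:
                +{ack,retry} ‖ &{ack,retry}  match label sets agree
                  case ack:
                    Z ‖ Z  match
                  case retry:
                    end ‖ end  match
              case ack:
                ?Bool ‖ !Bool  match
                  Z ‖ Z  match
          case ack:
            &{ok,ack} ‖ +{ok,ack}  match label sets agree
              case ok:
                !Int ‖ ?Int  match
                  Z ‖ Z  match
              case ack:
                +{retry,done,err} ‖ &{retry,done,err}  match label sets agree
                  case retry:
                    Z ‖ Z  match
                  case done:
                    Z ‖ Z  match
                  case err:
                    end ‖ end  match

YES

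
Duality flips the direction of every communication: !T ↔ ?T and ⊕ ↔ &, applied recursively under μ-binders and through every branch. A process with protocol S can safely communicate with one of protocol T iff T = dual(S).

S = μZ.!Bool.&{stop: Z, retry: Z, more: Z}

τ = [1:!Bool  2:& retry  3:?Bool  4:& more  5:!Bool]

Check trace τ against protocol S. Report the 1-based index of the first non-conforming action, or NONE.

3

@1 !Bool  ok  now at &{stop: μZ.…, retry: μZ.…, more: μZ.…}
@2 & retry  ok  now at μZ.…
@3 got ?Bool, protocol expects !Bool  ✗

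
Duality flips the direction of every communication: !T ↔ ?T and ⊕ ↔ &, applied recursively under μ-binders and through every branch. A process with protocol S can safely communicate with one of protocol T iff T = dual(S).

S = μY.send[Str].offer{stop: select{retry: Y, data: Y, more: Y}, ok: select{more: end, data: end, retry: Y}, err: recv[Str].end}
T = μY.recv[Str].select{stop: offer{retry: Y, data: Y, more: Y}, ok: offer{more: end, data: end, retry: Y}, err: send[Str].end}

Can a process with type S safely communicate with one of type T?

μY ‖ μY  ✓ (rec unchanged)
  send[Str] ‖ recv[Str]  ✓
    offer{stop,ok,err} ‖ select{stop,ok,err}  ✓ labels match
      [stop]
        select{retry,data,more} ‖ offer{retry,data,more}  ✓ labels match
          [retry]
            Y ‖ Y  ✓
          [data]
            Y ‖ Y  ✓
          [more]
            Y ‖ Y  ✓
      [ok]
        select{more,data,retry} ‖ offer{more,data,retry}  ✓ labels match
          [more]
            end ‖ end  ✓
          [data]
            end ‖ end  ✓
          [retry]
            Y ‖ Y  ✓
      [err]
        recv[Str] ‖ send[Str]  ✓
          end ‖ end  ✓

YES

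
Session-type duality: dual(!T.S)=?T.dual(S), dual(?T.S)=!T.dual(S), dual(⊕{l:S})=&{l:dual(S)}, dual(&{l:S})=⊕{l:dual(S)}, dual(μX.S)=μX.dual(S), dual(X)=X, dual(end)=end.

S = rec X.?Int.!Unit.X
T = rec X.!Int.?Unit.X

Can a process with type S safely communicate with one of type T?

rec X vs rec X  ✓ (rec unchanged)
  ?Int vs !Int  ✓
    !Unit vs ?Unit  ✓
      X vs X  ✓

YES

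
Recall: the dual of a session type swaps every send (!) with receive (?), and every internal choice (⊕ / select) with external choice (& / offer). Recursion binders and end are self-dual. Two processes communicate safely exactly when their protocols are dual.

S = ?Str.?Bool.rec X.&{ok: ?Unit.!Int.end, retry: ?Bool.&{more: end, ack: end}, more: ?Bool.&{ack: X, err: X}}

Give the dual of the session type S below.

?Str → !Str
  ?Bool → !Bool
    rec X → rec X  (μ self-dual)
      &{ok,retry,more} → +{ok,retry,more}  (offer→select)
        [ok]
          ?Unit → !Unit
            !Int → ?Int
              dual(end) = end
        [retry]
          ?Bool → !Bool
            &{more,ack} → +{more,ack}  (offer→select)
              [more]
                dual(end) = end
              [ack]
                dual(end) = end
        [more]
          ?Bool → !Bool
            &{ack,err} → +{ack,err}  (offer→select)
              [ack]
                dual(X) = X
              [err]
                dual(X) = X

!Str.!Bool.rec X.+{ok: !Unit.?Int.end, retry: !Bool.+{more: end, ack: end}, more: !Bool.+{ack: X, err: X}}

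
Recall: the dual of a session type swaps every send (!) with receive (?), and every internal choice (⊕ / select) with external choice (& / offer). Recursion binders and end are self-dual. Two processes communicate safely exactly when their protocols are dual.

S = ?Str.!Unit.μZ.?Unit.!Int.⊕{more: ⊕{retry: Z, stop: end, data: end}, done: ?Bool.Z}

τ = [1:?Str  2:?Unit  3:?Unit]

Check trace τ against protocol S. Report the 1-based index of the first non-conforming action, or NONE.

2

[1] ?Str  ok  residual = !Unit.μZ.…
[2] got ?Unit, protocol expects !Unit  ✗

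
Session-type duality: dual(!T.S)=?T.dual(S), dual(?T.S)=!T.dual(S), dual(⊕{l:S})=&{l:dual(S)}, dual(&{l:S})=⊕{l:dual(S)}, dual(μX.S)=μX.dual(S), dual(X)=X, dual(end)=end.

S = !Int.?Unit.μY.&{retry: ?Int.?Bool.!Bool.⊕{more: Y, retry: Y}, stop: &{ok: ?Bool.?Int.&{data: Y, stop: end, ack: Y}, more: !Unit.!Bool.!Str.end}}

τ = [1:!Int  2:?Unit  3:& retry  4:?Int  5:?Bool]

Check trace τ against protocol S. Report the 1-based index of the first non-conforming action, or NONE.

step 1: !Int  ok  state: ?Unit.μY.…
step 2: ?Unit  ok  state: μY.…
step 3: & retry  ok  state: ?Int.?Bool.!Bool.⊕{more: μY.…, retry: μY.…}
step 4: ?Int  ok  state: ?Bool.!Bool.⊕{more: μY.…, retry: μY.…}
step 5: ?Bool  ok  state: !Bool.⊕{more: μY.…, retry: μY.…}
τ conforms to S (length 5)

NONE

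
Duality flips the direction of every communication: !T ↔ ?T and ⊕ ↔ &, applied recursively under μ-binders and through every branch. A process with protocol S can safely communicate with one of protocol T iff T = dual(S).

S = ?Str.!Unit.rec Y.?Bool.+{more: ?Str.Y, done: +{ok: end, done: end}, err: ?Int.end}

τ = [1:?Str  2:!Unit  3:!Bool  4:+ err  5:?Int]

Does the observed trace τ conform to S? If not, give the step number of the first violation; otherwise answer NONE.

[1] ?Str  match  now at !Unit.rec Y.…
[2] !Unit  match  now at rec Y.…
[3] got !Bool, protocol expects ?Bool  ✗

3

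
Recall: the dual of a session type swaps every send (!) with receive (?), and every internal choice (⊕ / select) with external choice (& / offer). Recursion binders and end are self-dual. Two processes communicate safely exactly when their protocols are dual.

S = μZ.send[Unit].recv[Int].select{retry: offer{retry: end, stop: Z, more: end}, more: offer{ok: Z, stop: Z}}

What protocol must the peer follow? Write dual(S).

μZ.recv[Unit].send[Int].offer{retry: select{retry: end, stop: Z, more: end}, more: select{ok: Z, stop: Z}}

μZ ↦ μZ  (rec unchanged)
  send[Unit] ↦ recv[Unit]
    recv[Int] ↦ send[Int]
      select{retry,more} ↦ offer{retry,more}  (⊕→&)
        case retry:
          offer{retry,stop,more} ↦ select{retry,stop,more}  (&→⊕)
            case retry:
              end ↦ end
            case stop:
              Z ↦ Z
            case more:
              end ↦ end
        case more:
          offer{ok,stop} ↦ select{ok,stop}  (&→⊕)
            case ok:
              Z ↦ Z
            case stop:
              Z ↦ Z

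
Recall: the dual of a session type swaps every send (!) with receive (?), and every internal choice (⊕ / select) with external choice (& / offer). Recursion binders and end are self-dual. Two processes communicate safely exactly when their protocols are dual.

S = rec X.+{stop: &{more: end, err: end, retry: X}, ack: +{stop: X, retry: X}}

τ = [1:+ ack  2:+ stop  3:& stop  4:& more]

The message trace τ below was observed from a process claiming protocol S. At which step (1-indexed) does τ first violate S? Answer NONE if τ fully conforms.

3

step 1: + ack  ✓  now at +{stop: rec X.…, retry: rec X.…}
step 2: + stop  ✓  now at rec X.…
step 3: got & stop, protocol expects + stop or + ack  ✗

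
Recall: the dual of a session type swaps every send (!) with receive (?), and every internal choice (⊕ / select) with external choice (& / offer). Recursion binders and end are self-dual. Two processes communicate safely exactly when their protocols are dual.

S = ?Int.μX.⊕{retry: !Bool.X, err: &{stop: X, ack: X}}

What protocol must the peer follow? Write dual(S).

!Int.μX.&{retry: ?Bool.X, err: ⊕{stop: X, ack: X}}

?Int ↦ !Int
  μX ↦ μX  (rec unchanged)
    ⊕{retry,err} ↦ &{retry,err}  (⊕→&)
      • retry:
        !Bool ↦ ?Bool
          X ↦ X
      • err:
        &{stop,ack} ↦ ⊕{stop,ack}  (&→⊕)
          • stop:
            X ↦ X
          • ack:
            X ↦ X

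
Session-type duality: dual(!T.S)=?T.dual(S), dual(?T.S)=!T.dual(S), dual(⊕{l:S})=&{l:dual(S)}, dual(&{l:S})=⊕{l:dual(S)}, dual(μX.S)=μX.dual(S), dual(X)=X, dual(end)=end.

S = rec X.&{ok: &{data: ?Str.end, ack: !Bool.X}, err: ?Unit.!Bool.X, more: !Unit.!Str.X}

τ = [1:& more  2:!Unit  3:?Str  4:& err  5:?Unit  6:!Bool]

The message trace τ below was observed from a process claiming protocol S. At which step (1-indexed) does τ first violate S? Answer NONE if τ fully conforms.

[1] & more  match  cont: !Unit.!Str.rec X.…
[2] !Unit  match  cont: !Str.rec X.…
[3] got ?Str, protocol expects !Str  ✗

3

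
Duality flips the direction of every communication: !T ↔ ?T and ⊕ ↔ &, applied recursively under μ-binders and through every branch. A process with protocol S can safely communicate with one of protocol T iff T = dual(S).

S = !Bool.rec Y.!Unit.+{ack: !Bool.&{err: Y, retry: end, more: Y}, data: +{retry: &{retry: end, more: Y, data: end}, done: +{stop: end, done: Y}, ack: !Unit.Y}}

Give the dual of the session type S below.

?Bool.rec Y.?Unit.&{ack: ?Bool.+{err: Y, retry: end, more: Y}, data: &{retry: +{retry: end, more: Y, data: end}, done: &{stop: end, done: Y}, ack: ?Unit.Y}}

!Bool → ?Bool
  rec Y → rec Y  (binder kept)
    !Unit → ?Unit
      +{ack,data} → &{ack,data}  (select→offer)
        [ack]
          !Bool → ?Bool
            &{err,retry,more} → +{err,retry,more}  (&→⊕)
              [err]
                dual(Y) = Y
              [retry]
                dual(end) = end
              [more]
                dual(Y) = Y
        [data]
          +{retry,done,ack} → &{retry,done,ack}  (select→offer)
            [retry]
              &{retry,more,data} → +{retry,more,data}  (&→⊕)
                [retry]
                  dual(end) = end
                [more]
                  dual(Y) = Y
                [data]
                  dual(end) = end
            [done]
              +{stop,done} → &{stop,done}  (select→offer)
                [stop]
                  dual(end) = end
                [done]
                  dual(Y) = Y
            [ack]
              !Unit → ?Unit
                dual(Y) = Y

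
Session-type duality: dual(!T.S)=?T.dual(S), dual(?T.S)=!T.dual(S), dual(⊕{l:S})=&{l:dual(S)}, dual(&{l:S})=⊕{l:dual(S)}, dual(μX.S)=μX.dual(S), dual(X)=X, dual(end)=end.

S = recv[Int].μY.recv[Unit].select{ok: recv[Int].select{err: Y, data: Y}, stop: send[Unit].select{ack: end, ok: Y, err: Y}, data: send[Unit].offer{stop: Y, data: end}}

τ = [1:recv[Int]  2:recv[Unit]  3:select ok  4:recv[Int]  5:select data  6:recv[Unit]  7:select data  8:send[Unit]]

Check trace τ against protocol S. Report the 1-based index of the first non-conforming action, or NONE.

NONE

[1] recv[Int]  ok  residual = μY.…
[2] recv[Unit]  ok  residual = select{ok: recv[Int].select{err: μY.…, data: μY.…}, stop: send[Unit].select{ack: end, ok: μY.…, err: μY.…}, data: send[Unit].offer{stop: μY.…, data: end}}
[3] select ok  ok  residual = recv[Int].select{err: μY.…, data: μY.…}
[4] recv[Int]  ok  residual = select{err: μY.…, data: μY.…}
[5] select data  ok  residual = μY.…
[6] recv[Unit]  ok  residual = select{ok: recv[Int].select{err: μY.…, data: μY.…}, stop: send[Unit].select{ack: end, ok: μY.…, err: μY.…}, data: send[Unit].offer{stop: μY.…, data: end}}
[7] select data  ok  residual = send[Unit].offer{stop: μY.…, data: end}
[8] send[Unit]  ok  residual = offer{stop: μY.…, data: end}
τ conforms to S (length 8)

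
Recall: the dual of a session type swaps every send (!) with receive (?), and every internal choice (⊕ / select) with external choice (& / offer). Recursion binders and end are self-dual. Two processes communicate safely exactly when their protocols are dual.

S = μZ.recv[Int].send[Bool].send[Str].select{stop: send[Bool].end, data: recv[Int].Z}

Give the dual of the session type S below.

μZ = μZ  (binder kept)
  recv[Int] = send[Int]
    send[Bool] = recv[Bool]
      send[Str] = recv[Str]
        select{stop,data} = offer{stop,data}  (internal→external)
          • stop:
            send[Bool] = recv[Bool]
              end self-dual
          • data:
            recv[Int] = send[Int]
              Z self-dual

μZ.send[Int].recv[Bool].recv[Str].offer{stop: recv[Bool].end, data: send[Int].Z}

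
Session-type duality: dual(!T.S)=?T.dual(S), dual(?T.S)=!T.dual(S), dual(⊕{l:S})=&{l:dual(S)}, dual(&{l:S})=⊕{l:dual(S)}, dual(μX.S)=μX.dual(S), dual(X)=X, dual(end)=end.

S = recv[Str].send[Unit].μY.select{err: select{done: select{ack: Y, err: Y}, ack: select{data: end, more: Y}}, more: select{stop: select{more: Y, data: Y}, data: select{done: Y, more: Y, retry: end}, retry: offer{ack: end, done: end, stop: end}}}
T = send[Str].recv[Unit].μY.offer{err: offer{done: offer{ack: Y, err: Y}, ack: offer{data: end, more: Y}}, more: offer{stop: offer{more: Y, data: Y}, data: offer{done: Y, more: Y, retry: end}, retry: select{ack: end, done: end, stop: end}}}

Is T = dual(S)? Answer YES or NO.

recv[Str] vs send[Str]  match
  send[Unit] vs recv[Unit]  match
    μY vs μY  match (rec unchanged)
      select{err,more} vs offer{err,more}  match same labels
        • err:
          select{done,ack} vs offer{done,ack}  match same labels
            • done:
              select{ack,err} vs offer{ack,err}  match same labels
                • ack:
                  Y vs Y  match
                • err:
                  Y vs Y  match
            • ack:
              select{data,more} vs offer{data,more}  match same labels
                • data:
                  end vs end  match
                • more:
                  Y vs Y  match
        • more:
          select{stop,data,retry} vs offer{stop,data,retry}  match same labels
            • stop:
              select{more,data} vs offer{more,data}  match same labels
                • more:
                  Y vs Y  match
                • data:
                  Y vs Y  match
            • data:
              select{done,more,retry} vs offer{done,more,retry}  match same labels
                • done:
                  Y vs Y  match
                • more:
                  Y vs Y  match
                • retry:
                  end vs end  match
            • retry:
              offer{ack,done,stop} vs select{ack,done,stop}  match same labels
                • ack:
                  end vs end  match
                • done:
                  end vs end  match
                • stop:
                  end vs end  match

YES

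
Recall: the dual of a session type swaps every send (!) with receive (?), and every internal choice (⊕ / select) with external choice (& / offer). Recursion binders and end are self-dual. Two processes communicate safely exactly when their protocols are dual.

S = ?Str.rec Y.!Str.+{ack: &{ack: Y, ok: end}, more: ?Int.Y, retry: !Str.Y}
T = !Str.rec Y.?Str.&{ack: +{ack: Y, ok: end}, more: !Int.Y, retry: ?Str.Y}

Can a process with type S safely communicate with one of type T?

?Str vs !Str  match
  rec Y vs rec Y  match (rec unchanged)
    !Str vs ?Str  match
      +{ack,more,retry} vs &{ack,more,retry}  match same labels
        • ack:
          &{ack,ok} vs +{ack,ok}  match same labels
            • ack:
              Y vs Y  match
            • ok:
              end vs end  match
        • more:
          ?Int vs !Int  match
            Y vs Y  match
        • retry:
          !Str vs ?Str  match
            Y vs Y  match

YES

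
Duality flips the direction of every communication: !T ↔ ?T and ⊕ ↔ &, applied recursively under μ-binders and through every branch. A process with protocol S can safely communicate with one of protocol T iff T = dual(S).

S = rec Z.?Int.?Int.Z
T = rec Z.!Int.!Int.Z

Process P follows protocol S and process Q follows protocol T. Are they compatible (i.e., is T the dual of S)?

YES

rec Z vs rec Z  ✓ (rec unchanged)
  ?Int vs !Int  ✓
    ?Int vs !Int  ✓
      Z vs Z  ✓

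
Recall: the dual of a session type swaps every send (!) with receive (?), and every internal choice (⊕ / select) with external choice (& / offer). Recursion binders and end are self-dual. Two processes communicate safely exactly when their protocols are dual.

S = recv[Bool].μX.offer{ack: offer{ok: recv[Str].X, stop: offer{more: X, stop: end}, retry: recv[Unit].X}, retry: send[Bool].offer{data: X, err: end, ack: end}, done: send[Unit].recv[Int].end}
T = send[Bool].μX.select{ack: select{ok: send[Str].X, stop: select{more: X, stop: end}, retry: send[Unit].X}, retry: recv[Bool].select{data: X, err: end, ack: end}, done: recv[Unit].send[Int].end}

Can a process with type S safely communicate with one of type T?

recv[Bool] vs send[Bool]  match
  μX vs μX  match (μ self-dual)
    offer{ack,retry,done} vs select{ack,retry,done}  match same labels
      • ack:
        offer{ok,stop,retry} vs select{ok,stop,retry}  match same labels
          • ok:
            recv[Str] vs send[Str]  match
              X vs X  match
          • stop:
            offer{more,stop} vs select{more,stop}  match same labels
              • more:
                X vs X  match
              • stop:
                end vs end  match
          • retry:
            recv[Unit] vs send[Unit]  match
              X vs X  match
      • retry:
        send[Bool] vs recv[Bool]  match
          offer{data,err,ack} vs select{data,err,ack}  match same labels
            • data:
              X vs X  match
            • err:
              end vs end  match
            • ack:
              end vs end  match
      • done:
        send[Unit] vs recv[Unit]  match
          recv[Int] vs send[Int]  match
            end vs end  match

YES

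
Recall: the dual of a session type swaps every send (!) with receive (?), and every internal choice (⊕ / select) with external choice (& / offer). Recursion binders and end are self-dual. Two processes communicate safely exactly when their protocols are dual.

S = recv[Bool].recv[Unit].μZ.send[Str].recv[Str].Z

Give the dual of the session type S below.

send[Bool].send[Unit].μZ.recv[Str].send[Str].Z

recv[Bool] → send[Bool]
  recv[Unit] → send[Unit]
    μZ → μZ  (binder kept)
      send[Str] → recv[Str]
        recv[Str] → send[Str]
          Z ↦ Z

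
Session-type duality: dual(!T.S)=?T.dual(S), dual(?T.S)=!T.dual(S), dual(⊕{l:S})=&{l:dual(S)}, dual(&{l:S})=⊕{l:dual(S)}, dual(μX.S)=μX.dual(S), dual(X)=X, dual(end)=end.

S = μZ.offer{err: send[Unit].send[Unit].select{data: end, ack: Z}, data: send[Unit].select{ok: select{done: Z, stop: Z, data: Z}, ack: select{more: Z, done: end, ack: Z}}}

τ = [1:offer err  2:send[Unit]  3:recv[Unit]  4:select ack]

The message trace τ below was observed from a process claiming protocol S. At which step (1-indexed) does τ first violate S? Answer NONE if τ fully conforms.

step 1: offer err  ok  state: send[Unit].send[Unit].select{data: end, ack: μZ.…}
step 2: send[Unit]  ok  state: send[Unit].select{data: end, ack: μZ.…}
step 3: got recv[Unit], protocol expects send[Unit]  ✗

3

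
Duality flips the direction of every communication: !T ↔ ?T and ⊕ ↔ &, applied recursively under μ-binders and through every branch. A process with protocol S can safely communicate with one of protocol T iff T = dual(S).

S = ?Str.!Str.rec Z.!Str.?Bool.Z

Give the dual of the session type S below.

!Str.?Str.rec Z.?Str.!Bool.Z

?Str = !Str
  !Str = ?Str
    rec Z = rec Z  (binder kept)
      !Str = ?Str
        ?Bool = !Bool
          Z self-dual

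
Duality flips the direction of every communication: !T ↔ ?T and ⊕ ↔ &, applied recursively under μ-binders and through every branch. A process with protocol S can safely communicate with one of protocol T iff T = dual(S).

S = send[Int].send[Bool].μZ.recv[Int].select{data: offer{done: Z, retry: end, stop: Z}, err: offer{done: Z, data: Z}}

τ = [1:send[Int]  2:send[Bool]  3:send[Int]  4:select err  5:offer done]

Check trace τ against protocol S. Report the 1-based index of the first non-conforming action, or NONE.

[1] send[Int]  match  residual = send[Bool].μZ.…
[2] send[Bool]  match  residual = μZ.…
[3] got send[Int], protocol expects recv[Int]  ✗

3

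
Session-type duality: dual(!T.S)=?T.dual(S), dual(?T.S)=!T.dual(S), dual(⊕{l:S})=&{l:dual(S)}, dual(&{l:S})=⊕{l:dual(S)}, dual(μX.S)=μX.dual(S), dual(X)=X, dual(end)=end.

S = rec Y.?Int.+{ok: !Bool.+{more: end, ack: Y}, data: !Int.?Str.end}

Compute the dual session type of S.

rec Y.!Int.&{ok: ?Bool.&{more: end, ack: Y}, data: ?Int.!Str.end}

rec Y = rec Y  (μ self-dual)
  ?Int = !Int
    +{ok,data} = &{ok,data}  (internal→external)
      [ok]
        !Bool = ?Bool
          +{more,ack} = &{more,ack}  (internal→external)
            [more]
              dual(end) = end
            [ack]
              dual(Y) = Y
      [data]
        !Int = ?Int
          ?Str = !Str
            dual(end) = end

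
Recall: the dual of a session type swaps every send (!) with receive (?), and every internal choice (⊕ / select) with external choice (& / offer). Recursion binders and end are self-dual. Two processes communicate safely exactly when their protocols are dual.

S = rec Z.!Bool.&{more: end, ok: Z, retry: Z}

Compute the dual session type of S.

rec Z.?Bool.+{more: end, ok: Z, retry: Z}

rec Z ↦ rec Z  (binder kept)
  !Bool ↦ ?Bool
    &{more,ok,retry} ↦ +{more,ok,retry}  (external→internal)
      [more]
        end self-dual
      [ok]
        Z self-dual
      [retry]
        Z self-dual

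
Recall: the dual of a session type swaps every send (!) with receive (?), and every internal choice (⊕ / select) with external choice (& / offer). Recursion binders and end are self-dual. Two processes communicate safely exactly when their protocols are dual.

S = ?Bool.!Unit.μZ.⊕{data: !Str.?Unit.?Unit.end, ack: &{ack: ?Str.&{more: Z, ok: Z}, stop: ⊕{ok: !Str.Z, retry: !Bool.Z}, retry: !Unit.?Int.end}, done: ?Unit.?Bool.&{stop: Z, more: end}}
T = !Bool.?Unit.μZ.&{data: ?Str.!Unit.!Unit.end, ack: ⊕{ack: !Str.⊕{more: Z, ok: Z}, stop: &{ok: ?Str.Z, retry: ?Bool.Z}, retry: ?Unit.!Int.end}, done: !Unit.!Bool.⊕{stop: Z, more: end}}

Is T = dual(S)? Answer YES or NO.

YES

?Bool ‖ !Bool  match
  !Unit ‖ ?Unit  match
    μZ ‖ μZ  match (rec unchanged)
      ⊕{data,ack,done} ‖ &{data,ack,done}  match same labels
        • data:
          !Str ‖ ?Str  match
            ?Unit ‖ !Unit  match
              ?Unit ‖ !Unit  match
                end ‖ end  match
        • ack:
          &{ack,stop,retry} ‖ ⊕{ack,stop,retry}  match same labels
            • ack:
              ?Str ‖ !Str  match
                &{more,ok} ‖ ⊕{more,ok}  match same labels
                  • more:
                    Z ‖ Z  match
                  • ok:
                    Z ‖ Z  match
            • stop:
              ⊕{ok,retry} ‖ &{ok,retry}  match same labels
                • ok:
                  !Str ‖ ?Str  match
                    Z ‖ Z  match
                • retry:
                  !Bool ‖ ?Bool  match
                    Z ‖ Z  match
            • retry:
              !Unit ‖ ?Unit  match
                ?Int ‖ !Int  match
                  end ‖ end  match
        • done:
          ?Unit ‖ !Unit  match
            ?Bool ‖ !Bool  match
              &{stop,more} ‖ ⊕{stop,more}  match same labels
                • stop:
                  Z ‖ Z  match
                • more:
                  end ‖ end  match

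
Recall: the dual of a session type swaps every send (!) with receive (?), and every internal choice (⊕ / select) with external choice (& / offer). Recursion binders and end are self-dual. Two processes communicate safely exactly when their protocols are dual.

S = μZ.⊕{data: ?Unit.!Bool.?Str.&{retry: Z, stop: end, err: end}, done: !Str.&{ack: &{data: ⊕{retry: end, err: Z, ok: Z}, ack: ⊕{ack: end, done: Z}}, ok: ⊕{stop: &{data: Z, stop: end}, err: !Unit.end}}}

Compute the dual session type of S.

μZ.&{data: !Unit.?Bool.!Str.⊕{retry: Z, stop: end, err: end}, done: ?Str.⊕{ack: ⊕{data: &{retry: end, err: Z, ok: Z}, ack: &{ack: end, done: Z}}, ok: &{stop: ⊕{data: Z, stop: end}, err: ?Unit.end}}}

μZ → μZ  (rec unchanged)
  ⊕{data,done} → &{data,done}  (select→offer)
    [data]
      ?Unit → !Unit
        !Bool → ?Bool
          ?Str → !Str
            &{retry,stop,err} → ⊕{retry,stop,err}  (offer→select)
              [retry]
                Z ↦ Z
              [stop]
                end ↦ end
              [err]
                end ↦ end
    [done]
      !Str → ?Str
        &{ack,ok} → ⊕{ack,ok}  (offer→select)
          [ack]
            &{data,ack} → ⊕{data,ack}  (offer→select)
              [data]
                ⊕{retry,err,ok} → &{retry,err,ok}  (select→offer)
                  [retry]
                    end ↦ end
                  [err]
                    Z ↦ Z
                  [ok]
                    Z ↦ Z
              [ack]
                ⊕{ack,done} → &{ack,done}  (select→offer)
                  [ack]
                    end ↦ end
                  [done]
                    Z ↦ Z
          [ok]
            ⊕{stop,err} → &{stop,err}  (select→offer)
              [stop]
                &{data,stop} → ⊕{data,stop}  (offer→select)
                  [data]
                    Z ↦ Z
                  [stop]
                    end ↦ end
              [err]
                !Unit → ?Unit
                  end ↦ end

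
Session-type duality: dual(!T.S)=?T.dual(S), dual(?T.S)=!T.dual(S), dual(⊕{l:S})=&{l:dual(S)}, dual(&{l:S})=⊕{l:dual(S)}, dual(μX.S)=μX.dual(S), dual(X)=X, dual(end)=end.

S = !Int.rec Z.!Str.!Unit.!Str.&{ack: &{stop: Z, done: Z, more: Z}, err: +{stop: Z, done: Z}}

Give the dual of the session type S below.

?Int.rec Z.?Str.?Unit.?Str.+{ack: +{stop: Z, done: Z, more: Z}, err: &{stop: Z, done: Z}}

!Int ↦ ?Int
  rec Z ↦ rec Z  (binder kept)
    !Str ↦ ?Str
      !Unit ↦ ?Unit
        !Str ↦ ?Str
          &{ack,err} ↦ +{ack,err}  (&→⊕)
            case ack:
              &{stop,done,more} ↦ +{stop,done,more}  (&→⊕)
                case stop:
                  Z ↦ Z
                case done:
                  Z ↦ Z
                case more:
                  Z ↦ Z
            case err:
              +{stop,done} ↦ &{stop,done}  (select→offer)
                case stop:
                  Z ↦ Z
                case done:
                  Z ↦ Z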